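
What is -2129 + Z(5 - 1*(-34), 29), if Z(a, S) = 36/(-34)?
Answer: -36211/17 ≈ -2130.1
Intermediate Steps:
Z(a, S) = -18/17 (Z(a, S) = 36*(-1/34) = -18/17)
-2129 + Z(5 - 1*(-34), 29) = -2129 - 18/17 = -36211/17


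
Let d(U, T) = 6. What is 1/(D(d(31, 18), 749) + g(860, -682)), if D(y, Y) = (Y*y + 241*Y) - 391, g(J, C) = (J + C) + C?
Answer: 1/184108 ≈ 5.4316e-6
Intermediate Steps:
g(J, C) = J + 2*C (g(J, C) = (C + J) + C = J + 2*C)
D(y, Y) = -391 + 241*Y + Y*y (D(y, Y) = (241*Y + Y*y) - 391 = -391 + 241*Y + Y*y)
1/(D(d(31, 18), 749) + g(860, -682)) = 1/((-391 + 241*749 + 749*6) + (860 + 2*(-682))) = 1/((-391 + 180509 + 4494) + (860 - 1364)) = 1/(184612 - 504) = 1/184108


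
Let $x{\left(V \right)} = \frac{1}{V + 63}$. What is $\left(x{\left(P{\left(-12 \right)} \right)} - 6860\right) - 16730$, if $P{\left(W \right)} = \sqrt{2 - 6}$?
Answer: $- \frac{93723007}{3973} - \frac{2 i}{3973} \approx -23590.0 - 0.0005034 i$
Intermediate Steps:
$P{\left(W \right)} = 2 i$ ($P{\left(W \right)} = \sqrt{-4} = 2 i$)
$x{\left(V \right)} = \frac{1}{63 + V}$
$\left(x{\left(P{\left(-12 \right)} \right)} - 6860\right) - 16730 = \left(\frac{1}{63 + 2 i} - 6860\right) - 16730 = \left(\frac{63 - 2 i}{3973} - 6860\right) - 16730 = \left(-6860 + \frac{63 - 2 i}{3973}\right) - 16730 = -23590 + \frac{63 - 2 i}{3973}$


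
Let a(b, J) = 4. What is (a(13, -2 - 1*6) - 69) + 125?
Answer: 60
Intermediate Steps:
(a(13, -2 - 1*6) - 69) + 125 = (4 - 69) + 125 = -65 + 125 = 60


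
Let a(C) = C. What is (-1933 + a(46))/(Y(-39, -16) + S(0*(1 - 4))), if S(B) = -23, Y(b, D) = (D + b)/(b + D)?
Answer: 1887/22 ≈ 85.773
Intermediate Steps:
Y(b, D) = 1 (Y(b, D) = (D + b)/(D + b) = 1)
(-1933 + a(46))/(Y(-39, -16) + S(0*(1 - 4))) = (-1933 + 46)/(1 - 23) = -1887/(-22) = -1887*(-1/22) = 1887/22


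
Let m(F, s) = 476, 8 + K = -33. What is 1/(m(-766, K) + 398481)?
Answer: 1/398957 ≈ 2.5065e-6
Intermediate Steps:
K = -41 (K = -8 - 33 = -41)
1/(m(-766, K) + 398481) = 1/(476 + 398481) = 1/398957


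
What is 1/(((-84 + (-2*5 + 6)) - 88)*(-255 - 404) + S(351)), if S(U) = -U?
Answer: 1/115633 ≈ 8.6480e-6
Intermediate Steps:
1/(((-84 + (-2*5 + 6)) - 88)*(-255 - 404) + S(351)) = 1/(((-84 + (-2*5 + 6)) - 88)*(-255 - 404) - 1*351) = 1/(((-84 + (-10 + 6)) - 88)*(-659) - 351) = 1/(((-84 - 4) - 88)*(-659) - 351) = 1/((-88 - 88)*(-659) - 351) = 1/(-176*(-659) - 351) = 1/(115984 - 351) = 1/115633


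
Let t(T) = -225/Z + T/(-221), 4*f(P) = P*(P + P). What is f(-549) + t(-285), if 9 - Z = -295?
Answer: 10124699307/67184 ≈ 1.5070e+5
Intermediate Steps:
Z = 304 (Z = 9 - 1*(-295) = 9 + 295 = 304)
f(P) = P²/2 (f(P) = (P*(P + P))/4 = (P*(2*P))/4 = (2*P²)/4 = P²/2)
t(T) = -225/304 - T/221 (t(T) = -225/304 + T/(-221) = -225*1/304 + T*(-1/221) = -225/304 - T/221)
f(-549) + t(-285) = (½)*(-549)² + (-225/304 - 1/221*(-285)) = (½)*301401 + (-225/304 + 285/221) = 301401/2 + 36915/67184 = 10124699307/67184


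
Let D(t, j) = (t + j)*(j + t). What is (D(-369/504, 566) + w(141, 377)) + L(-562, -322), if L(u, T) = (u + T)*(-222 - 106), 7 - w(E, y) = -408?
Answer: 1912629937/3136 ≈ 6.0990e+5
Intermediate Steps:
w(E, y) = 415 (w(E, y) = 7 - 1*(-408) = 7 + 408 = 415)
L(u, T) = -328*T - 328*u (L(u, T) = (T + u)*(-328) = -328*T - 328*u)
D(t, j) = (j + t)² (D(t, j) = (j + t)*(j + t) = (j + t)²)
(D(-369/504, 566) + w(141, 377)) + L(-562, -322) = ((566 - 369/504)² + 415) + (-328*(-322) - 328*(-562)) = ((566 - 369*1/504)² + 415) + (105616 + 184336) = ((566 - 41/56)² + 415) + 289952 = ((31655/56)² + 415) + 289952 = (1002039025/3136 + 415) + 289952 = 1003340465/3136 + 289952 = 1912629937/3136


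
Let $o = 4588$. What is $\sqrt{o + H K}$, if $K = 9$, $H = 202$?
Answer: $\sqrt{6406} \approx 80.037$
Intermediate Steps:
$\sqrt{o + H K} = \sqrt{4588 + 202 \cdot 9} = \sqrt{4588 + 1818} = \sqrt{6406}$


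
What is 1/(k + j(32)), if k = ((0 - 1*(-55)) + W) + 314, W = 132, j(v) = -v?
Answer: 1/469 ≈ 0.0021322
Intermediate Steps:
k = 501 (k = ((0 - 1*(-55)) + 132) + 314 = ((0 + 55) + 132) + 314 = (55 + 132) + 314 = 187 + 314 = 501)
1/(k + j(32)) = 1/(501 - 1*32) = 1/(501 - 32) = 1/469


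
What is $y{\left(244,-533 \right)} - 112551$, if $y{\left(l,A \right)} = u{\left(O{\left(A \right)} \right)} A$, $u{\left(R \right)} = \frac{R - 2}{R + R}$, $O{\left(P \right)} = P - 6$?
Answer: $- \frac{121618331}{1078} \approx -1.1282 \cdot 10^{5}$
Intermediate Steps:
$O{\left(P \right)} = -6 + P$ ($O{\left(P \right)} = P - 6 = -6 + P$)
$u{\left(R \right)} = \frac{-2 + R}{2 R}$
$y{\left(l,A \right)} = \frac{A \left(-8 + A\right)}{2 \left(-6 + A\right)}$ ($y{\left(l,A \right)} = \frac{-2 + \left(-6 + A\right)}{2 \left(-6 + A\right)} A = \frac{-8 + A}{2 \left(-6 + A\right)} A = \frac{A \left(-8 + A\right)}{2 \left(-6 + A\right)}$)
$y{\left(244,-533 \right)} - 112551 = \frac{1}{2} \left(-533\right) \frac{1}{-6 - 533} \left(-8 - 533\right) - 112551 = \frac{1}{2} \left(-533\right) \frac{1}{-539} \left(-541\right) - 112551 = \frac{1}{2} \left(-533\right) \left(- \frac{1}{539}\right) \left(-541\right) - 112551 = - \frac{288353}{1078} - 112551 = - \frac{121618331}{1078}$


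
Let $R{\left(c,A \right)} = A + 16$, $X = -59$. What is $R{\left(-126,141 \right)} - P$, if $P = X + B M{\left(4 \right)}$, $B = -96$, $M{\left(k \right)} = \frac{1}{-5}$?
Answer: $\frac{984}{5} \approx 196.8$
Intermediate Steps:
$M{\left(k \right)} = - \frac{1}{5}$
$R{\left(c,A \right)} = 16 + A$
$P = - \frac{199}{5}$ ($P = -59 - - \frac{96}{5} = -59 + \frac{96}{5} = - \frac{199}{5} \approx -39.8$)
$R{\left(-126,141 \right)} - P = \left(16 + 141\right) - - \frac{199}{5} = 157 + \frac{199}{5} = \frac{984}{5}$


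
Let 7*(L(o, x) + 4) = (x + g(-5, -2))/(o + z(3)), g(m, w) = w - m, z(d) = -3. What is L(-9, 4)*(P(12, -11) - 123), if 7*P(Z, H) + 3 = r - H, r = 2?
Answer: 5957/12 ≈ 496.42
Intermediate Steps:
L(o, x) = -4 + (3 + x)/(7*(-3 + o)) (L(o, x) = -4 + ((x + (-2 - 1*(-5)))/(o - 3))/7 = -4 + ((x + (-2 + 5))/(-3 + o))/7 = -4 + ((x + 3)/(-3 + o))/7 = -4 + ((3 + x)/(-3 + o))/7 = -4 + (3 + x)/(7*(-3 + o)))
P(Z, H) = -⅐ - H/7 (P(Z, H) = -3/7 + (2 - H)/7 = -3/7 + (2/7 - H/7) = -⅐ - H/7)
L(-9, 4)*(P(12, -11) - 123) = ((87 + 4 - 28*(-9))/(7*(-3 - 9)))*((-⅐ - ⅐*(-11)) - 123) = ((⅐)*(87 + 4 + 252)/(-12))*((-⅐ + 11/7) - 123) = ((⅐)*(-1/12)*343)*(10/7 - 123) = -49/12*(-851/7) = 5957/12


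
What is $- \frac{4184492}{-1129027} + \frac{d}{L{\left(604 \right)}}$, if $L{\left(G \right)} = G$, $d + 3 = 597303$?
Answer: $\frac{1120687517}{1129027} \approx 992.61$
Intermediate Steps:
$d = 597300$ ($d = -3 + 597303 = 597300$)
$- \frac{4184492}{-1129027} + \frac{d}{L{\left(604 \right)}} = - \frac{4184492}{-1129027} + \frac{597300}{604} = \left(-4184492\right) \left(- \frac{1}{1129027}\right) + 597300 \cdot \frac{1}{604} = \frac{4184492}{1129027} + \frac{149325}{151} = \frac{1120687517}{1129027}$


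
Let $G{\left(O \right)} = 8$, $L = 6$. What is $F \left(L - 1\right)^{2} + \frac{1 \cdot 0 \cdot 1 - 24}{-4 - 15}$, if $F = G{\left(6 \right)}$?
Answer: $\frac{3824}{19} \approx 201.26$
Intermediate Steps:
$F = 8$
$F \left(L - 1\right)^{2} + \frac{1 \cdot 0 \cdot 1 - 24}{-4 - 15} = 8 \left(6 - 1\right)^{2} + \frac{1 \cdot 0 \cdot 1 - 24}{-4 - 15} = 8 \cdot 5^{2} + \frac{0 \cdot 1 - 24}{-19} = 8 \cdot 25 + \left(0 - 24\right) \left(- \frac{1}{19}\right) = 200 - - \frac{24}{19} = 200 + \frac{24}{19} = \frac{3824}{19}$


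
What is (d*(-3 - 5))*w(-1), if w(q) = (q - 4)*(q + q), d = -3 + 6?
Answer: -240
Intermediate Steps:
d = 3
w(q) = 2*q*(-4 + q) (w(q) = (-4 + q)*(2*q) = 2*q*(-4 + q))
(d*(-3 - 5))*w(-1) = (3*(-3 - 5))*(2*(-1)*(-4 - 1)) = (3*(-8))*(2*(-1)*(-5)) = -24*10 = -240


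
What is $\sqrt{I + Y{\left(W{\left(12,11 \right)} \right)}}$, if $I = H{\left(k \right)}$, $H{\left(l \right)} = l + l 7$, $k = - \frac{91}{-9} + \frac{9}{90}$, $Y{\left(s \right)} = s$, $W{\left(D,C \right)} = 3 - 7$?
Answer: $\frac{2 \sqrt{4370}}{15} \approx 8.8141$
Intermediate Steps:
$W{\left(D,C \right)} = -4$
$k = \frac{919}{90}$ ($k = \left(-91\right) \left(- \frac{1}{9}\right) + 9 \cdot \frac{1}{90} = \frac{91}{9} + \frac{1}{10} = \frac{919}{90} \approx 10.211$)
$H{\left(l \right)} = 8 l$ ($H{\left(l \right)} = l + 7 l = 8 l$)
$I = \frac{3676}{45}$ ($I = 8 \cdot \frac{919}{90} = \frac{3676}{45} \approx 81.689$)
$\sqrt{I + Y{\left(W{\left(12,11 \right)} \right)}} = \sqrt{\frac{3676}{45} - 4} = \sqrt{\frac{3496}{45}} = \frac{2 \sqrt{4370}}{15}$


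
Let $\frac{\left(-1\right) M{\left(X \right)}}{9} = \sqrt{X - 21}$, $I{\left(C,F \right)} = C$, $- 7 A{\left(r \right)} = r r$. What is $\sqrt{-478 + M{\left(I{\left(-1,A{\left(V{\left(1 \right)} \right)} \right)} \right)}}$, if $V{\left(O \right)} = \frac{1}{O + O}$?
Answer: $\sqrt{-478 - 9 i \sqrt{22}} \approx 0.96447 - 21.884 i$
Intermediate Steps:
$V{\left(O \right)} = \frac{1}{2 O}$
$A{\left(r \right)} = - \frac{r^{2}}{7}$ ($A{\left(r \right)} = - \frac{r r}{7} = - \frac{r^{2}}{7}$)
$M{\left(X \right)} = - 9 \sqrt{-21 + X}$ ($M{\left(X \right)} = - 9 \sqrt{X - 21} = - 9 \sqrt{-21 + X}$)
$\sqrt{-478 + M{\left(I{\left(-1,A{\left(V{\left(1 \right)} \right)} \right)} \right)}} = \sqrt{-478 - 9 \sqrt{-21 - 1}} = \sqrt{-478 - 9 \sqrt{-22}} = \sqrt{-478 - 9 i \sqrt{22}}$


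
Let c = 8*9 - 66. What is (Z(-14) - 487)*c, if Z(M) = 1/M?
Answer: -20457/7 ≈ -2922.4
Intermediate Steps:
c = 6 (c = 72 - 66 = 6)
(Z(-14) - 487)*c = (1/(-14) - 487)*6 = (-1/14 - 487)*6 = -6819/14*6 = -20457/7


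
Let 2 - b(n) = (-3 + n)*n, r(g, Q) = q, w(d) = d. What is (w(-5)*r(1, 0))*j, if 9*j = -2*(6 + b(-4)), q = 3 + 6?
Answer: -200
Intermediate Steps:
q = 9
r(g, Q) = 9
b(n) = 2 - n*(-3 + n) (b(n) = 2 - (-3 + n)*n = 2 - n*(-3 + n))
j = 40/9 (j = (-2*(6 + (2 - 1*(-4)² + 3*(-4))))/9 = (-2*(6 + (2 - 1*16 - 12)))/9 = (-2*(6 + (2 - 16 - 12)))/9 = (-2*(6 - 26))/9 = (-2*(-20))/9 = (⅑)*40 = 40/9 ≈ 4.4444)
(w(-5)*r(1, 0))*j = -5*9*(40/9) = -45*40/9 = -200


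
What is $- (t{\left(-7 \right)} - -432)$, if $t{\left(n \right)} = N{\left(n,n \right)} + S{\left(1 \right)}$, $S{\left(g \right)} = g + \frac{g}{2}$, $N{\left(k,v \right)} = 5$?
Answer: $- \frac{877}{2} \approx -438.5$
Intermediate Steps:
$S{\left(g \right)} = \frac{3 g}{2}$ ($S{\left(g \right)} = g + \frac{g}{2} = \frac{3 g}{2}$)
$t{\left(n \right)} = \frac{13}{2}$ ($t{\left(n \right)} = 5 + \frac{3}{2} \cdot 1 = 5 + \frac{3}{2} = \frac{13}{2}$)
$- (t{\left(-7 \right)} - -432) = - (\frac{13}{2} - -432) = - (\frac{13}{2} + 432) = \left(-1\right) \frac{877}{2} = - \frac{877}{2}$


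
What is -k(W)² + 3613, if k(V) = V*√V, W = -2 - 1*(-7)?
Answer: 3488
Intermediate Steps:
W = 5 (W = -2 + 7 = 5)
k(V) = V^(3/2)
-k(W)² + 3613 = -(5^(3/2))² + 3613 = -(5*√5)² + 3613 = -1*125 + 3613 = -125 + 3613 = 3488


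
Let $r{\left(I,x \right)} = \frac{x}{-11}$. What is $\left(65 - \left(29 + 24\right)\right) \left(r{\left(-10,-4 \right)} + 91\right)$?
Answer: $\frac{12060}{11} \approx 1096.4$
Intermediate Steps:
$r{\left(I,x \right)} = - \frac{x}{11}$ ($r{\left(I,x \right)} = x \left(- \frac{1}{11}\right) = - \frac{x}{11}$)
$\left(65 - \left(29 + 24\right)\right) \left(r{\left(-10,-4 \right)} + 91\right) = \left(65 - \left(29 + 24\right)\right) \left(\left(- \frac{1}{11}\right) \left(-4\right) + 91\right) = \left(65 - 53\right) \left(\frac{4}{11} + 91\right) = \left(65 - 53\right) \frac{1005}{11} = 12 \cdot \frac{1005}{11} = \frac{12060}{11}$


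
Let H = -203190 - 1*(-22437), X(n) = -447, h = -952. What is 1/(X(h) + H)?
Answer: -1/181200 ≈ -5.5188e-6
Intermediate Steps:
H = -180753 (H = -203190 + 22437 = -180753)
1/(X(h) + H) = 1/(-447 - 180753) = 1/(-181200) = -1/181200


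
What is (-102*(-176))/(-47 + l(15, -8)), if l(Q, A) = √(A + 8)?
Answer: -17952/47 ≈ -381.96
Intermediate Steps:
l(Q, A) = √(8 + A)
(-102*(-176))/(-47 + l(15, -8)) = (-102*(-176))/(-47 + √(8 - 8)) = 17952/(-47 + √0) = 17952/(-47 + 0) = 17952/(-47) = 17952*(-1/47) = -17952/47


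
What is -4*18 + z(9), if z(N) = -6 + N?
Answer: -69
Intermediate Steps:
-4*18 + z(9) = -4*18 + (-6 + 9) = -72 + 3 = -69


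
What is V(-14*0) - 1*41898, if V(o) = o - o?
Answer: -41898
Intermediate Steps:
V(o) = 0
V(-14*0) - 1*41898 = 0 - 1*41898 = 0 - 41898 = -41898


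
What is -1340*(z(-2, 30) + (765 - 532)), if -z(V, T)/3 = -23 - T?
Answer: -525280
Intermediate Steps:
z(V, T) = 69 + 3*T (z(V, T) = -3*(-23 - T) = 69 + 3*T)
-1340*(z(-2, 30) + (765 - 532)) = -1340*((69 + 3*30) + (765 - 532)) = -1340*((69 + 90) + 233) = -1340*(159 + 233) = -1340*392 = -525280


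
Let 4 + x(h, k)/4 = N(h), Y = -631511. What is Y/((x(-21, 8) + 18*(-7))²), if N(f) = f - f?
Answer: -631511/20164 ≈ -31.319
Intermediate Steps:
N(f) = 0
x(h, k) = -16 (x(h, k) = -16 + 4*0 = -16 + 0 = -16)
Y/((x(-21, 8) + 18*(-7))²) = -631511/(-16 + 18*(-7))² = -631511/(-16 - 126)² = -631511/((-142)²) = -631511/20164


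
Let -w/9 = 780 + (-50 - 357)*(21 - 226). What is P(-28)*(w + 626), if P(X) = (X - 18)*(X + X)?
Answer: -1950827984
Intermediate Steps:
P(X) = 2*X*(-18 + X) (P(X) = (-18 + X)*(2*X) = 2*X*(-18 + X))
w = -757935 (w = -9*(780 + (-50 - 357)*(21 - 226)) = -9*(780 - 407*(-205)) = -9*(780 + 83435) = -9*84215 = -757935)
P(-28)*(w + 626) = (2*(-28)*(-18 - 28))*(-757935 + 626) = (2*(-28)*(-46))*(-757309) = 2576*(-757309) = -1950827984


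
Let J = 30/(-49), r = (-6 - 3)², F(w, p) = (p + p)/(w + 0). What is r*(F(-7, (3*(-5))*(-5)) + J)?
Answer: -87480/49 ≈ -1785.3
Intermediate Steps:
F(w, p) = 2*p/w (F(w, p) = (2*p)/w = 2*p/w)
r = 81 (r = (-9)² = 81)
J = -30/49 (J = 30*(-1/49) = -30/49 ≈ -0.61224)
r*(F(-7, (3*(-5))*(-5)) + J) = 81*(2*((3*(-5))*(-5))/(-7) - 30/49) = 81*(2*(-15*(-5))*(-⅐) - 30/49) = 81*(2*75*(-⅐) - 30/49) = 81*(-150/7 - 30/49) = 81*(-1080/49) = -87480/49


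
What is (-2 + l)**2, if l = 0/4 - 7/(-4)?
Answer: 1/16 ≈ 0.062500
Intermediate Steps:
l = 7/4 (l = 0*(1/4) - 7*(-1/4) = 0 + 7/4 = 7/4 ≈ 1.7500)
(-2 + l)**2 = (-2 + 7/4)**2 = (-1/4)**2 = 1/16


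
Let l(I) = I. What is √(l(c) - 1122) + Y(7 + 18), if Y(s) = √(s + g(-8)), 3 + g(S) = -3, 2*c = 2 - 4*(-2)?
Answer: √19 + I*√1117 ≈ 4.3589 + 33.422*I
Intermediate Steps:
c = 5 (c = (2 - 4*(-2))/2 = (2 + 8)/2 = (½)*10 = 5)
g(S) = -6 (g(S) = -3 - 3 = -6)
Y(s) = √(-6 + s) (Y(s) = √(s - 6) = √(-6 + s))
√(l(c) - 1122) + Y(7 + 18) = √(5 - 1122) + √(-6 + (7 + 18)) = √(-1117) + √(-6 + 25) = I*√1117 + √19 = √19 + I*√1117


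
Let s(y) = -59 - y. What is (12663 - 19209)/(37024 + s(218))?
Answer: -2182/12249 ≈ -0.17814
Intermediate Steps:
(12663 - 19209)/(37024 + s(218)) = (12663 - 19209)/(37024 + (-59 - 1*218)) = -6546/(37024 + (-59 - 218)) = -6546/(37024 - 277) = -6546/36747 = -6546*1/36747 = -2182/12249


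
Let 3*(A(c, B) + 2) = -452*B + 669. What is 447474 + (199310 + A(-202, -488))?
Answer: 2161591/3 ≈ 7.2053e+5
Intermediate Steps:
A(c, B) = 221 - 452*B/3 (A(c, B) = -2 + (-452*B + 669)/3 = -2 + (669 - 452*B)/3 = -2 + (223 - 452*B/3) = 221 - 452*B/3)
447474 + (199310 + A(-202, -488)) = 447474 + (199310 + (221 - 452/3*(-488))) = 447474 + (199310 + (221 + 220576/3)) = 447474 + (199310 + 221239/3) = 447474 + 819169/3 = 2161591/3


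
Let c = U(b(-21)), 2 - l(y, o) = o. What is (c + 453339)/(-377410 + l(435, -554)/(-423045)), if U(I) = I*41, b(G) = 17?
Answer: -96038829810/79830707003 ≈ -1.2030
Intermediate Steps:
l(y, o) = 2 - o
U(I) = 41*I
c = 697 (c = 41*17 = 697)
(c + 453339)/(-377410 + l(435, -554)/(-423045)) = (697 + 453339)/(-377410 + (2 - 1*(-554))/(-423045)) = 454036/(-377410 + (2 + 554)*(-1/423045)) = 454036/(-377410 + 556*(-1/423045)) = 454036/(-377410 - 556/423045) = 454036/(-159661414006/423045) = 454036*(-423045/159661414006) = -96038829810/79830707003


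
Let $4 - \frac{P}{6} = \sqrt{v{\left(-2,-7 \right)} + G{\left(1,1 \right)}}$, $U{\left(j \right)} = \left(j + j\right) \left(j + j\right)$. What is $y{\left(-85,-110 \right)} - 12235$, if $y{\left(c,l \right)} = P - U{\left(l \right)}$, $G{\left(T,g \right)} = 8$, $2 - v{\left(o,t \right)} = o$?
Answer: $-60611 - 12 \sqrt{3} \approx -60632.0$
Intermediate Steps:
$v{\left(o,t \right)} = 2 - o$
$U{\left(j \right)} = 4 j^{2}$ ($U{\left(j \right)} = 2 j 2 j = 4 j^{2}$)
$P = 24 - 12 \sqrt{3}$ ($P = 24 - 6 \sqrt{\left(2 - -2\right) + 8} = 24 - 6 \sqrt{\left(2 + 2\right) + 8} = 24 - 6 \sqrt{4 + 8} = 24 - 6 \sqrt{12} = 24 - 6 \cdot 2 \sqrt{3} = 24 - 12 \sqrt{3} \approx 3.2154$)
$y{\left(c,l \right)} = 24 - 12 \sqrt{3} - 4 l^{2}$ ($y{\left(c,l \right)} = \left(24 - 12 \sqrt{3}\right) - 4 l^{2} = 24 - 12 \sqrt{3} - 4 l^{2}$)
$y{\left(-85,-110 \right)} - 12235 = \left(24 - 12 \sqrt{3} - 4 \left(-110\right)^{2}\right) - 12235 = \left(24 - 12 \sqrt{3} - 48400\right) - 12235 = \left(-48376 - 12 \sqrt{3}\right) - 12235 = -60611 - 12 \sqrt{3}$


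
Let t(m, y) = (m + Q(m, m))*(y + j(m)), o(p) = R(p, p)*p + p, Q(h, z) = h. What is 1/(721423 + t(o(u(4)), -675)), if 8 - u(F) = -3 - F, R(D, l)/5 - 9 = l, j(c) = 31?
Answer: -1/1616297 ≈ -6.1870e-7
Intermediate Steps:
R(D, l) = 45 + 5*l
u(F) = 11 + F (u(F) = 8 - (-3 - F) = 8 + (3 + F) = 11 + F)
o(p) = p + p*(45 + 5*p) (o(p) = (45 + 5*p)*p + p = p*(45 + 5*p) + p = p + p*(45 + 5*p))
t(m, y) = 2*m*(31 + y) (t(m, y) = (m + m)*(y + 31) = (2*m)*(31 + y) = 2*m*(31 + y))
1/(721423 + t(o(u(4)), -675)) = 1/(721423 + 2*((11 + 4)*(46 + 5*(11 + 4)))*(31 - 675)) = 1/(721423 + 2*(15*(46 + 5*15))*(-644)) = 1/(721423 + 2*(15*(46 + 75))*(-644)) = 1/(721423 + 2*(15*121)*(-644)) = 1/(721423 + 2*1815*(-644)) = 1/(721423 - 2337720) = 1/(-1616297) = -1/1616297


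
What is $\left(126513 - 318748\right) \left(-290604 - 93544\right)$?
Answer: $73846690780$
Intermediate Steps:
$\left(126513 - 318748\right) \left(-290604 - 93544\right) = \left(-192235\right) \left(-384148\right) = 73846690780$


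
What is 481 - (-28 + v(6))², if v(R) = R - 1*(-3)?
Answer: 120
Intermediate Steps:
v(R) = 3 + R (v(R) = R + 3 = 3 + R)
481 - (-28 + v(6))² = 481 - (-28 + (3 + 6))² = 481 - (-28 + 9)² = 481 - 1*(-19)² = 481 - 1*361 = 481 - 361 = 120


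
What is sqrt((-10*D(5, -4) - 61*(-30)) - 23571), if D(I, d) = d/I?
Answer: I*sqrt(21733) ≈ 147.42*I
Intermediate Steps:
sqrt((-10*D(5, -4) - 61*(-30)) - 23571) = sqrt((-(-40)/5 - 61*(-30)) - 23571) = sqrt((-(-40)/5 + 1830) - 23571) = sqrt((-10*(-4/5) + 1830) - 23571) = sqrt((8 + 1830) - 23571) = sqrt(1838 - 23571) = sqrt(-21733) = I*sqrt(21733)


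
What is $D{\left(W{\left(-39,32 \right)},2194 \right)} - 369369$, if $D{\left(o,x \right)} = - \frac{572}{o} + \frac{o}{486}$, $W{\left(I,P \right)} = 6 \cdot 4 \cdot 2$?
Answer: $- \frac{119679385}{324} \approx -3.6938 \cdot 10^{5}$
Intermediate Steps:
$W{\left(I,P \right)} = 48$ ($W{\left(I,P \right)} = 24 \cdot 2 = 48$)
$D{\left(o,x \right)} = - \frac{572}{o} + \frac{o}{486}$ ($D{\left(o,x \right)} = - \frac{572}{o} + o \frac{1}{486} = - \frac{572}{o} + \frac{o}{486}$)
$D{\left(W{\left(-39,32 \right)},2194 \right)} - 369369 = \left(- \frac{572}{48} + \frac{1}{486} \cdot 48\right) - 369369 = \left(\left(-572\right) \frac{1}{48} + \frac{8}{81}\right) - 369369 = \left(- \frac{143}{12} + \frac{8}{81}\right) - 369369 = - \frac{3829}{324} - 369369 = - \frac{119679385}{324}$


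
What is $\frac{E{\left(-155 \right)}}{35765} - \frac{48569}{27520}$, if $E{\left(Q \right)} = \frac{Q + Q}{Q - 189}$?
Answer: $- \frac{347409097}{196850560} \approx -1.7648$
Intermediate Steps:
$E{\left(Q \right)} = \frac{2 Q}{-189 + Q}$
$\frac{E{\left(-155 \right)}}{35765} - \frac{48569}{27520} = \frac{2 \left(-155\right) \frac{1}{-189 - 155}}{35765} - \frac{48569}{27520} = 2 \left(-155\right) \frac{1}{-344} \cdot \frac{1}{35765} - \frac{48569}{27520} = 2 \left(-155\right) \left(- \frac{1}{344}\right) \frac{1}{35765} - \frac{48569}{27520} = \frac{155}{172} \cdot \frac{1}{35765} - \frac{48569}{27520} = \frac{31}{1230316} - \frac{48569}{27520} = - \frac{347409097}{196850560}$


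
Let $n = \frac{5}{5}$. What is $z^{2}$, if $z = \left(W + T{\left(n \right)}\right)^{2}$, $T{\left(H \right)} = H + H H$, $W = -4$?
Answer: $16$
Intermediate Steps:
$n = 1$ ($n = 5 \cdot \frac{1}{5} = 1$)
$T{\left(H \right)} = H + H^{2}$
$z = 4$ ($z = \left(-4 + 1 \left(1 + 1\right)\right)^{2} = \left(-4 + 1 \cdot 2\right)^{2} = \left(-4 + 2\right)^{2} = \left(-2\right)^{2} = 4$)
$z^{2} = 4^{2} = 16$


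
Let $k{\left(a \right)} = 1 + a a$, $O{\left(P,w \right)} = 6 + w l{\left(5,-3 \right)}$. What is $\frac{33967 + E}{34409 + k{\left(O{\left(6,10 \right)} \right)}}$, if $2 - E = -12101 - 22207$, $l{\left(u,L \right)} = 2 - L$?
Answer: $\frac{68277}{37546} \approx 1.8185$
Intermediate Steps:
$O{\left(P,w \right)} = 6 + 5 w$ ($O{\left(P,w \right)} = 6 + w \left(2 - -3\right) = 6 + w \left(2 + 3\right) = 6 + w 5 = 6 + 5 w$)
$E = 34310$ ($E = 2 - \left(-12101 - 22207\right) = 2 - -34308 = 2 + 34308 = 34310$)
$k{\left(a \right)} = 1 + a^{2}$
$\frac{33967 + E}{34409 + k{\left(O{\left(6,10 \right)} \right)}} = \frac{33967 + 34310}{34409 + \left(1 + \left(6 + 5 \cdot 10\right)^{2}\right)} = \frac{68277}{34409 + \left(1 + \left(6 + 50\right)^{2}\right)} = \frac{68277}{34409 + \left(1 + 56^{2}\right)} = \frac{68277}{34409 + \left(1 + 3136\right)} = \frac{68277}{34409 + 3137} = \frac{68277}{37546}$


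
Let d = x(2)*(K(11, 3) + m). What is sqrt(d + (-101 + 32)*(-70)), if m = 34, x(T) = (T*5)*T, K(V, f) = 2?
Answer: 5*sqrt(222) ≈ 74.498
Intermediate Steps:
x(T) = 5*T**2 (x(T) = (5*T)*T = 5*T**2)
d = 720 (d = (5*2**2)*(2 + 34) = (5*4)*36 = 20*36 = 720)
sqrt(d + (-101 + 32)*(-70)) = sqrt(720 + (-101 + 32)*(-70)) = sqrt(720 - 69*(-70)) = sqrt(720 + 4830) = sqrt(5550) = 5*sqrt(222)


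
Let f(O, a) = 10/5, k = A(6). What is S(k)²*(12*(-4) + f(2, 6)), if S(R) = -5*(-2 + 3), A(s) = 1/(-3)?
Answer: -1150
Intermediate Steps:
A(s) = -⅓
k = -⅓ ≈ -0.33333
f(O, a) = 2 (f(O, a) = 10*(⅕) = 2)
S(R) = -5 (S(R) = -5*1 = -5)
S(k)²*(12*(-4) + f(2, 6)) = (-5)²*(12*(-4) + 2) = 25*(-48 + 2) = 25*(-46) = -1150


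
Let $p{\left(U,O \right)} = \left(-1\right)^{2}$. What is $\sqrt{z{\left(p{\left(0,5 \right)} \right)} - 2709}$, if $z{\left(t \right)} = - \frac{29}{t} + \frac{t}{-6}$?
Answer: $\frac{i \sqrt{98574}}{6} \approx 52.328 i$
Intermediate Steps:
$p{\left(U,O \right)} = 1$
$z{\left(t \right)} = - \frac{29}{t} - \frac{t}{6}$ ($z{\left(t \right)} = - \frac{29}{t} + t \left(- \frac{1}{6}\right) = - \frac{29}{t} - \frac{t}{6}$)
$\sqrt{z{\left(p{\left(0,5 \right)} \right)} - 2709} = \sqrt{\left(- \frac{29}{1} - \frac{1}{6}\right) - 2709} = \sqrt{\left(\left(-29\right) 1 - \frac{1}{6}\right) - 2709} = \sqrt{\left(-29 - \frac{1}{6}\right) - 2709} = \sqrt{- \frac{175}{6} - 2709} = \sqrt{- \frac{16429}{6}} = \frac{i \sqrt{98574}}{6}$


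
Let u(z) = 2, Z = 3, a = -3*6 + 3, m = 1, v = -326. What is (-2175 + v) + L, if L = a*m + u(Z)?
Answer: -2514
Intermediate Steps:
a = -15 (a = -18 + 3 = -15)
L = -13 (L = -15*1 + 2 = -15 + 2 = -13)
(-2175 + v) + L = (-2175 - 326) - 13 = -2501 - 13 = -2514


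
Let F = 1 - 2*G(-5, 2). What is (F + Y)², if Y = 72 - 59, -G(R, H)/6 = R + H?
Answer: 484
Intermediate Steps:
G(R, H) = -6*H - 6*R (G(R, H) = -6*(R + H) = -6*(H + R) = -6*H - 6*R)
F = -35 (F = 1 - 2*(-6*2 - 6*(-5)) = 1 - 2*(-12 + 30) = 1 - 2*18 = 1 - 36 = -35)
Y = 13
(F + Y)² = (-35 + 13)² = (-22)² = 484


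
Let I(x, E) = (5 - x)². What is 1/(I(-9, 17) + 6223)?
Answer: 1/6419 ≈ 0.00015579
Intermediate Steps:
1/(I(-9, 17) + 6223) = 1/((-5 - 9)² + 6223) = 1/((-14)² + 6223) = 1/(196 + 6223) = 1/6419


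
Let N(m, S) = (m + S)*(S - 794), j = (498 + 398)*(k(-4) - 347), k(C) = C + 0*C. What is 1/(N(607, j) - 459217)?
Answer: 1/98965603593 ≈ 1.0105e-11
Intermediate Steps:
k(C) = C (k(C) = C + 0 = C)
j = -314496 (j = (498 + 398)*(-4 - 347) = 896*(-351) = -314496)
N(m, S) = (-794 + S)*(S + m) (N(m, S) = (S + m)*(-794 + S) = (-794 + S)*(S + m))
1/(N(607, j) - 459217) = 1/(((-314496)² - 794*(-314496) - 794*607 - 314496*607) - 459217) = 1/((98907734016 + 249709824 - 481958 - 190899072) - 459217) = 1/(98966062810 - 459217) = 1/98965603593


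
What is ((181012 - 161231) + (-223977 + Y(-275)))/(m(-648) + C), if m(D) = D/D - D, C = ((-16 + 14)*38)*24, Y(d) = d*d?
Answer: 128571/1175 ≈ 109.42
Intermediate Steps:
Y(d) = d²
C = -1824 (C = -2*38*24 = -76*24 = -1824)
m(D) = 1 - D
((181012 - 161231) + (-223977 + Y(-275)))/(m(-648) + C) = ((181012 - 161231) + (-223977 + (-275)²))/((1 - 1*(-648)) - 1824) = (19781 + (-223977 + 75625))/((1 + 648) - 1824) = (19781 - 148352)/(649 - 1824) = -128571/(-1175) = -128571*(-1/1175) = 128571/1175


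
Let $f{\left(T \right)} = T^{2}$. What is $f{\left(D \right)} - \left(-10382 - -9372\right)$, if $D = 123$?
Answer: $16139$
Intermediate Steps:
$f{\left(D \right)} - \left(-10382 - -9372\right) = 123^{2} - \left(-10382 - -9372\right) = 15129 - \left(-10382 + 9372\right) = 15129 - -1010 = 15129 + 1010 = 16139$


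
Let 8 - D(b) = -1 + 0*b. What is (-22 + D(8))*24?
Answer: -312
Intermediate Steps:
D(b) = 9 (D(b) = 8 - (-1 + 0*b) = 8 - (-1 + 0) = 8 - 1*(-1) = 8 + 1 = 9)
(-22 + D(8))*24 = (-22 + 9)*24 = -13*24 = -312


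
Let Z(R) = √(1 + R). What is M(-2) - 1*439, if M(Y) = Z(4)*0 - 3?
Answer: -442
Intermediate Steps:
M(Y) = -3 (M(Y) = √(1 + 4)*0 - 3 = √5*0 - 3 = 0 - 3 = -3)
M(-2) - 1*439 = -3 - 1*439 = -3 - 439 = -442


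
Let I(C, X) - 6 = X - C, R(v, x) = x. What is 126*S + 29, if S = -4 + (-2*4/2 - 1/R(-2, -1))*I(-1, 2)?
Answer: -3877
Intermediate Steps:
I(C, X) = 6 + X - C (I(C, X) = 6 + (X - C) = 6 + X - C)
S = -31 (S = -4 + (-2*4/2 - 1/(-1))*(6 + 2 - 1*(-1)) = -4 + (-8*½ - 1*(-1))*(6 + 2 + 1) = -4 + (-4 + 1)*9 = -4 - 3*9 = -4 - 27 = -31)
126*S + 29 = 126*(-31) + 29 = -3906 + 29 = -3877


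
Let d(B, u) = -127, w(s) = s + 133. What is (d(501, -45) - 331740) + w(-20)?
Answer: -331754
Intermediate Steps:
w(s) = 133 + s
(d(501, -45) - 331740) + w(-20) = (-127 - 331740) + (133 - 20) = -331867 + 113 = -331754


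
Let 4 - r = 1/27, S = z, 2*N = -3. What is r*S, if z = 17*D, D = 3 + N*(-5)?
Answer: 12733/18 ≈ 707.39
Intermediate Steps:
N = -3/2 (N = (½)*(-3) = -3/2 ≈ -1.5000)
D = 21/2 (D = 3 - 3/2*(-5) = 3 + 15/2 = 21/2 ≈ 10.500)
z = 357/2 (z = 17*(21/2) = 357/2 ≈ 178.50)
S = 357/2 ≈ 178.50
r = 107/27 (r = 4 - 1/27 = 107/27 ≈ 3.9630)
r*S = (107/27)*(357/2) = 12733/18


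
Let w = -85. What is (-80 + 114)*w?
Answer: -2890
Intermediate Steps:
(-80 + 114)*w = (-80 + 114)*(-85) = 34*(-85) = -2890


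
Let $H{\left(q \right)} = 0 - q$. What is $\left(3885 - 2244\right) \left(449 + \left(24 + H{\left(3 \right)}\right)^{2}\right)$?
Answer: $1460490$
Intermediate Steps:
$H{\left(q \right)} = - q$
$\left(3885 - 2244\right) \left(449 + \left(24 + H{\left(3 \right)}\right)^{2}\right) = \left(3885 - 2244\right) \left(449 + \left(24 - 3\right)^{2}\right) = 1641 \left(449 + \left(24 - 3\right)^{2}\right) = 1641 \left(449 + 21^{2}\right) = 1641 \left(449 + 441\right) = 1641 \cdot 890 = 1460490$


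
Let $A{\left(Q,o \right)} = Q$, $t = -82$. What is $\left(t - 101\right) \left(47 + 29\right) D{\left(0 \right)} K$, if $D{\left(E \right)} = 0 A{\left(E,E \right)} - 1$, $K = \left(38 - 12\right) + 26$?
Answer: $723216$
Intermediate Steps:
$K = 52$ ($K = 26 + 26 = 52$)
$D{\left(E \right)} = -1$ ($D{\left(E \right)} = 0 E - 1 = 0 - 1 = -1$)
$\left(t - 101\right) \left(47 + 29\right) D{\left(0 \right)} K = \left(-82 - 101\right) \left(47 + 29\right) \left(-1\right) 52 = \left(-183\right) 76 \left(-1\right) 52 = \left(-13908\right) \left(-1\right) 52 = 13908 \cdot 52 = 723216$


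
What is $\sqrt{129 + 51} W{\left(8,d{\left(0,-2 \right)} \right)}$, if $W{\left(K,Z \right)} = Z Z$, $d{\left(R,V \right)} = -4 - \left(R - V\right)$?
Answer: $216 \sqrt{5} \approx 482.99$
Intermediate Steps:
$d{\left(R,V \right)} = -4 + V - R$ ($d{\left(R,V \right)} = -4 - \left(R - V\right) = -4 + V - R$)
$W{\left(K,Z \right)} = Z^{2}$
$\sqrt{129 + 51} W{\left(8,d{\left(0,-2 \right)} \right)} = \sqrt{129 + 51} \left(-4 - 2 - 0\right)^{2} = \sqrt{180} \left(-4 - 2 + 0\right)^{2} = 6 \sqrt{5} \left(-6\right)^{2} = 6 \sqrt{5} \cdot 36 = 216 \sqrt{5}$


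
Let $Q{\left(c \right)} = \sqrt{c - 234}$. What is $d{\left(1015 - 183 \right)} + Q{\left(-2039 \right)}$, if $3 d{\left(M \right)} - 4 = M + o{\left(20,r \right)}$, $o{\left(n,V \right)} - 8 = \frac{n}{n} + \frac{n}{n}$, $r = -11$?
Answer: $282 + i \sqrt{2273} \approx 282.0 + 47.676 i$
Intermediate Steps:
$o{\left(n,V \right)} = 10$ ($o{\left(n,V \right)} = 8 + \left(\frac{n}{n} + \frac{n}{n}\right) = 8 + \left(1 + 1\right) = 8 + 2 = 10$)
$Q{\left(c \right)} = \sqrt{-234 + c}$
$d{\left(M \right)} = \frac{14}{3} + \frac{M}{3}$ ($d{\left(M \right)} = \frac{4}{3} + \frac{M + 10}{3} = \frac{4}{3} + \frac{10 + M}{3} = \frac{4}{3} + \left(\frac{10}{3} + \frac{M}{3}\right) = \frac{14}{3} + \frac{M}{3}$)
$d{\left(1015 - 183 \right)} + Q{\left(-2039 \right)} = \left(\frac{14}{3} + \frac{1015 - 183}{3}\right) + \sqrt{-234 - 2039} = \left(\frac{14}{3} + \frac{1015 - 183}{3}\right) + \sqrt{-2273} = \left(\frac{14}{3} + \frac{1}{3} \cdot 832\right) + i \sqrt{2273} = \left(\frac{14}{3} + \frac{832}{3}\right) + i \sqrt{2273} = 282 + i \sqrt{2273}$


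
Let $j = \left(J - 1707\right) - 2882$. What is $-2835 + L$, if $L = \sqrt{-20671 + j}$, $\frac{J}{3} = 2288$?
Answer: $-2835 + 6 i \sqrt{511} \approx -2835.0 + 135.63 i$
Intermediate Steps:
$J = 6864$ ($J = 3 \cdot 2288 = 6864$)
$j = 2275$ ($j = \left(6864 - 1707\right) - 2882 = 5157 - 2882 = 2275$)
$L = 6 i \sqrt{511}$ ($L = \sqrt{-20671 + 2275} = \sqrt{-18396} = 6 i \sqrt{511} \approx 135.63 i$)
$-2835 + L = -2835 + 6 i \sqrt{511}$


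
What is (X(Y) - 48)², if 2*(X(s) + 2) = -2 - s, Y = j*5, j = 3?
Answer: 13689/4 ≈ 3422.3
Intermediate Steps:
Y = 15 (Y = 3*5 = 15)
X(s) = -3 - s/2 (X(s) = -2 + (-2 - s)/2 = -2 + (-1 - s/2) = -3 - s/2)
(X(Y) - 48)² = ((-3 - ½*15) - 48)² = ((-3 - 15/2) - 48)² = (-21/2 - 48)² = (-117/2)² = 13689/4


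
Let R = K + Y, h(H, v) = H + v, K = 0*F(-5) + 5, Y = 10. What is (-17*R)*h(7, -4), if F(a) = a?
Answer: -765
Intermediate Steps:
K = 5 (K = 0*(-5) + 5 = 0 + 5 = 5)
R = 15 (R = 5 + 10 = 15)
(-17*R)*h(7, -4) = (-17*15)*(7 - 4) = -255*3 = -765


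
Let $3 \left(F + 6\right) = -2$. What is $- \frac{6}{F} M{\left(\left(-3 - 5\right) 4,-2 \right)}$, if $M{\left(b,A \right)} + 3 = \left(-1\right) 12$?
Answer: $- \frac{27}{2} \approx -13.5$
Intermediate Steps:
$F = - \frac{20}{3}$ ($F = -6 + \frac{1}{3} \left(-2\right) = -6 - \frac{2}{3} = - \frac{20}{3} \approx -6.6667$)
$M{\left(b,A \right)} = -15$ ($M{\left(b,A \right)} = -3 - 12 = -15$)
$- \frac{6}{F} M{\left(\left(-3 - 5\right) 4,-2 \right)} = - \frac{6}{- \frac{20}{3}} \left(-15\right) = \left(-6\right) \left(- \frac{3}{20}\right) \left(-15\right) = \frac{9}{10} \left(-15\right) = - \frac{27}{2}$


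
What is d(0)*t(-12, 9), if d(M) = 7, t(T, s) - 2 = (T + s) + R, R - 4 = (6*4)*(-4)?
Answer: -651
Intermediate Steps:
R = -92 (R = 4 + (6*4)*(-4) = 4 + 24*(-4) = 4 - 96 = -92)
t(T, s) = -90 + T + s (t(T, s) = 2 + ((T + s) - 92) = 2 + (-92 + T + s) = -90 + T + s)
d(0)*t(-12, 9) = 7*(-90 - 12 + 9) = 7*(-93) = -651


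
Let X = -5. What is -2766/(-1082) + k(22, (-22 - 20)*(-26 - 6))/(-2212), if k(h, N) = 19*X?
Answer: 3110591/1196692 ≈ 2.5993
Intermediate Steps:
k(h, N) = -95 (k(h, N) = 19*(-5) = -95)
-2766/(-1082) + k(22, (-22 - 20)*(-26 - 6))/(-2212) = -2766/(-1082) - 95/(-2212) = -2766*(-1/1082) - 95*(-1/2212) = 1383/541 + 95/2212 = 3110591/1196692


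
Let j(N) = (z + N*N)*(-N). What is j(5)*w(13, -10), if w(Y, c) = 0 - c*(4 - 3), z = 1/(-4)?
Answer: -2475/2 ≈ -1237.5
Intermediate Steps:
z = -1/4 ≈ -0.25000
w(Y, c) = -c (w(Y, c) = 0 - c = -c)
j(N) = -N*(-1/4 + N**2) (j(N) = (-1/4 + N*N)*(-N) = (-1/4 + N**2)*(-N) = -N*(-1/4 + N**2))
j(5)*w(13, -10) = (-1*5**3 + (1/4)*5)*(-1*(-10)) = (-1*125 + 5/4)*10 = (-125 + 5/4)*10 = -495/4*10 = -2475/2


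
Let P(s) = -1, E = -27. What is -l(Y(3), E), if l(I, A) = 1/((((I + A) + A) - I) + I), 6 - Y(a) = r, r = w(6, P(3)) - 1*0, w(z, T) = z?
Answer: 1/54 ≈ 0.018519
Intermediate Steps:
r = 6 (r = 6 - 1*0 = 6 + 0 = 6)
Y(a) = 0 (Y(a) = 6 - 1*6 = 6 - 6 = 0)
l(I, A) = 1/(I + 2*A) (l(I, A) = 1/((((A + I) + A) - I) + I) = 1/(((I + 2*A) - I) + I) = 1/(2*A + I) = 1/(I + 2*A))
-l(Y(3), E) = -1/(0 + 2*(-27)) = -1/(0 - 54) = -1/(-54) = -1*(-1/54) = 1/54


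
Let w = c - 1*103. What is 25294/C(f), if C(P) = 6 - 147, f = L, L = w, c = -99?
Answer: -25294/141 ≈ -179.39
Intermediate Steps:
w = -202 (w = -99 - 1*103 = -99 - 103 = -202)
L = -202
f = -202
C(P) = -141
25294/C(f) = 25294/(-141) = 25294*(-1/141) = -25294/141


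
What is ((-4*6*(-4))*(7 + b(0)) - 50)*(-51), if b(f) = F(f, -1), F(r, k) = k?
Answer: -26826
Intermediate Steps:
b(f) = -1
((-4*6*(-4))*(7 + b(0)) - 50)*(-51) = ((-4*6*(-4))*(7 - 1) - 50)*(-51) = (-24*(-4)*6 - 50)*(-51) = (96*6 - 50)*(-51) = (576 - 50)*(-51) = 526*(-51) = -26826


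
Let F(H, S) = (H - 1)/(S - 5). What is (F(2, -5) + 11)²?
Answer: 11881/100 ≈ 118.81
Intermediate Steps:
F(H, S) = (-1 + H)/(-5 + S)
(F(2, -5) + 11)² = ((-1 + 2)/(-5 - 5) + 11)² = (1/(-10) + 11)² = (-⅒*1 + 11)² = (-⅒ + 11)² = (109/10)² = 11881/100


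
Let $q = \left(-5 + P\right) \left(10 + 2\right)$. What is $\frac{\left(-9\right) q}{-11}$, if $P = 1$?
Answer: $- \frac{432}{11} \approx -39.273$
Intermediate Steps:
$q = -48$ ($q = \left(-5 + 1\right) \left(10 + 2\right) = \left(-4\right) 12 = -48$)
$\frac{\left(-9\right) q}{-11} = \frac{\left(-9\right) \left(-48\right)}{-11} = 432 \left(- \frac{1}{11}\right) = - \frac{432}{11}$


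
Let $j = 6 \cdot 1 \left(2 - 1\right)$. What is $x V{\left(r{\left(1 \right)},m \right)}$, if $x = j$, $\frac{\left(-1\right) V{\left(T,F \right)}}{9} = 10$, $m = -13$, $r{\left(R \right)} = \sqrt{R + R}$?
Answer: $-540$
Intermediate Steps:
$r{\left(R \right)} = \sqrt{2} \sqrt{R}$ ($r{\left(R \right)} = \sqrt{2 R} = \sqrt{2} \sqrt{R}$)
$V{\left(T,F \right)} = -90$ ($V{\left(T,F \right)} = \left(-9\right) 10 = -90$)
$j = 6$ ($j = 6 \cdot 1 = 6$)
$x = 6$
$x V{\left(r{\left(1 \right)},m \right)} = 6 \left(-90\right) = -540$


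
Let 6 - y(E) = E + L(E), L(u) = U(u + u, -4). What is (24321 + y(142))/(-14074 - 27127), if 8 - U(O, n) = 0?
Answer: -24177/41201 ≈ -0.58681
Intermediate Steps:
U(O, n) = 8 (U(O, n) = 8 - 1*0 = 8 + 0 = 8)
L(u) = 8
y(E) = -2 - E (y(E) = 6 - (E + 8) = 6 - (8 + E) = 6 + (-8 - E) = -2 - E)
(24321 + y(142))/(-14074 - 27127) = (24321 + (-2 - 1*142))/(-14074 - 27127) = (24321 + (-2 - 142))/(-41201) = (24321 - 144)*(-1/41201) = 24177*(-1/41201) = -24177/41201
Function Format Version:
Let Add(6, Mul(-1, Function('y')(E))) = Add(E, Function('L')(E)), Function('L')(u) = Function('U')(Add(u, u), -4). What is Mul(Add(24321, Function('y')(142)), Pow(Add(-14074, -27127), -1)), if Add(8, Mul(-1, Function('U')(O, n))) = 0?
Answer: Rational(-24177, 41201) ≈ -0.58681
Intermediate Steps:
Function('U')(O, n) = 8 (Function('U')(O, n) = Add(8, Mul(-1, 0)) = Add(8, 0) = 8)
Function('L')(u) = 8
Function('y')(E) = Add(-2, Mul(-1, E)) (Function('y')(E) = Add(6, Mul(-1, Add(E, 8))) = Add(6, Mul(-1, Add(8, E))) = Add(6, Add(-8, Mul(-1, E))) = Add(-2, Mul(-1, E)))
Mul(Add(24321, Function('y')(142)), Pow(Add(-14074, -27127), -1)) = Mul(Add(24321, Add(-2, Mul(-1, 142))), Pow(Add(-14074, -27127), -1)) = Mul(Add(24321, Add(-2, -142)), Pow(-41201, -1)) = Mul(Add(24321, -144), Rational(-1, 41201)) = Mul(24177, Rational(-1, 41201)) = Rational(-24177, 41201)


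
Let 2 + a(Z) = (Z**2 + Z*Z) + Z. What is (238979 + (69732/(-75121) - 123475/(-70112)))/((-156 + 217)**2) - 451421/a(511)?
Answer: 351070145067470533/5540785626379808 ≈ 63.361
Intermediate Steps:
a(Z) = -2 + Z + 2*Z**2 (a(Z) = -2 + ((Z**2 + Z*Z) + Z) = -2 + ((Z**2 + Z**2) + Z) = -2 + (2*Z**2 + Z) = -2 + (Z + 2*Z**2) = -2 + Z + 2*Z**2)
(238979 + (69732/(-75121) - 123475/(-70112)))/((-156 + 217)**2) - 451421/a(511) = (238979 + (69732/(-75121) - 123475/(-70112)))/((-156 + 217)**2) - 451421/(-2 + 511 + 2*511**2) = (238979 + (69732*(-1/75121) - 123475*(-1/70112)))/(61**2) - 451421/(-2 + 511 + 2*261121) = (238979 + (-69732/75121 + 123475/70112))/3721 - 451421/(-2 + 511 + 522242) = (238979 + 4386515491/5266883552)*(1/3721) - 451421/522751 = (1258678950888899/5266883552)*(1/3721) - 451421*1/522751 = 1258678950888899/19598073696992 - 451421/522751 = 351070145067470533/5540785626379808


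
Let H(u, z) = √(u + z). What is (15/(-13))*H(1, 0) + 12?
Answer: 141/13 ≈ 10.846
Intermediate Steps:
(15/(-13))*H(1, 0) + 12 = (15/(-13))*√(1 + 0) + 12 = (15*(-1/13))*√1 + 12 = -15/13*1 + 12 = -15/13 + 12 = 141/13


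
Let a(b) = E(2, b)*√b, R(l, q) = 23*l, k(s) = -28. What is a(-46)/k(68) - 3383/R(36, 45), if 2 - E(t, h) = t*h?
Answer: -3383/828 - 47*I*√46/14 ≈ -4.0857 - 22.769*I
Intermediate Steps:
E(t, h) = 2 - h*t (E(t, h) = 2 - t*h = 2 - h*t)
a(b) = √b*(2 - 2*b) (a(b) = (2 - 1*b*2)*√b = (2 - 2*b)*√b = √b*(2 - 2*b))
a(-46)/k(68) - 3383/R(36, 45) = (2*√(-46)*(1 - 1*(-46)))/(-28) - 3383/(23*36) = (2*(I*√46)*(1 + 46))*(-1/28) - 3383/828 = (2*(I*√46)*47)*(-1/28) - 3383*1/828 = (94*I*√46)*(-1/28) - 3383/828 = -47*I*√46/14 - 3383/828 = -3383/828 - 47*I*√46/14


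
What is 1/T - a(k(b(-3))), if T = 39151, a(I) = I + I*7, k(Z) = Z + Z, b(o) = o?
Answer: 1879249/39151 ≈ 48.000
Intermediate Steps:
k(Z) = 2*Z
a(I) = 8*I (a(I) = I + 7*I = 8*I)
1/T - a(k(b(-3))) = 1/39151 - 8*2*(-3) = 1/39151 - 8*(-6) = 1/39151 - 1*(-48) = 1/39151 + 48 = 1879249/39151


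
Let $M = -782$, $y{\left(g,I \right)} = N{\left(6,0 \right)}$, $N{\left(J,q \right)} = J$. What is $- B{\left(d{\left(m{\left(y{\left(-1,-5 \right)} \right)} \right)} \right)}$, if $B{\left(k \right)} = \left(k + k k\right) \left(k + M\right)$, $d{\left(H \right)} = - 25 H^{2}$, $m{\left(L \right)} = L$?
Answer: $1360906200$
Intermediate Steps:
$y{\left(g,I \right)} = 6$
$B{\left(k \right)} = \left(-782 + k\right) \left(k + k^{2}\right)$ ($B{\left(k \right)} = \left(k + k k\right) \left(k - 782\right) = \left(k + k^{2}\right) \left(-782 + k\right) = \left(-782 + k\right) \left(k + k^{2}\right)$)
$- B{\left(d{\left(m{\left(y{\left(-1,-5 \right)} \right)} \right)} \right)} = - - 25 \cdot 6^{2} \left(-782 + \left(- 25 \cdot 6^{2}\right)^{2} - 781 \left(- 25 \cdot 6^{2}\right)\right) = - \left(-25\right) 36 \left(-782 + \left(\left(-25\right) 36\right)^{2} - 781 \left(\left(-25\right) 36\right)\right) = - \left(-900\right) \left(-782 + \left(-900\right)^{2} - -702900\right) = - \left(-900\right) \left(-782 + 810000 + 702900\right) = - \left(-900\right) 1512118 = \left(-1\right) \left(-1360906200\right) = 1360906200$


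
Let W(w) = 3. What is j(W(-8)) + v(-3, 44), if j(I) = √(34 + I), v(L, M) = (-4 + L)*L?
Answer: 21 + √37 ≈ 27.083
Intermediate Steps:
v(L, M) = L*(-4 + L)
j(W(-8)) + v(-3, 44) = √(34 + 3) - 3*(-4 - 3) = √37 - 3*(-7) = √37 + 21 = 21 + √37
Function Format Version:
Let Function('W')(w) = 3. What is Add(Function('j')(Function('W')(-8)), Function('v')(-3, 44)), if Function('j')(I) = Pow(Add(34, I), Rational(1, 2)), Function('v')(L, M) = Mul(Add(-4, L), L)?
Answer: Add(21, Pow(37, Rational(1, 2))) ≈ 27.083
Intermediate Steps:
Function('v')(L, M) = Mul(L, Add(-4, L))
Add(Function('j')(Function('W')(-8)), Function('v')(-3, 44)) = Add(Pow(Add(34, 3), Rational(1, 2)), Mul(-3, Add(-4, -3))) = Add(Pow(37, Rational(1, 2)), Mul(-3, -7)) = Add(Pow(37, Rational(1, 2)), 21) = Add(21, Pow(37, Rational(1, 2)))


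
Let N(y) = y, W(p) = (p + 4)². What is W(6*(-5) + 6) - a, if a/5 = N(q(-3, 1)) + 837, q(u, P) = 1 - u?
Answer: -3805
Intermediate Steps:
W(p) = (4 + p)²
a = 4205 (a = 5*((1 - 1*(-3)) + 837) = 5*((1 + 3) + 837) = 5*(4 + 837) = 5*841 = 4205)
W(6*(-5) + 6) - a = (4 + (6*(-5) + 6))² - 1*4205 = (4 + (-30 + 6))² - 4205 = (4 - 24)² - 4205 = (-20)² - 4205 = 400 - 4205 = -3805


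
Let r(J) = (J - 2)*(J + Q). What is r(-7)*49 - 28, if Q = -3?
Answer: 4382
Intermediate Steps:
r(J) = (-3 + J)*(-2 + J) (r(J) = (J - 2)*(J - 3) = (-2 + J)*(-3 + J) = (-3 + J)*(-2 + J))
r(-7)*49 - 28 = (6 + (-7)² - 5*(-7))*49 - 28 = (6 + 49 + 35)*49 - 28 = 90*49 - 28 = 4410 - 28 = 4382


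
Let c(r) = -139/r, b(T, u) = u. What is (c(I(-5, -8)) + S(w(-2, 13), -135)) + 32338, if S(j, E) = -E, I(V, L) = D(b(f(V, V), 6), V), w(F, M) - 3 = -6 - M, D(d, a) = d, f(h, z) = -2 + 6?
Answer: 194699/6 ≈ 32450.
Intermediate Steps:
f(h, z) = 4
w(F, M) = -3 - M (w(F, M) = 3 + (-6 - M) = -3 - M)
I(V, L) = 6
(c(I(-5, -8)) + S(w(-2, 13), -135)) + 32338 = (-139/6 - 1*(-135)) + 32338 = (-139*1/6 + 135) + 32338 = (-139/6 + 135) + 32338 = 671/6 + 32338 = 194699/6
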